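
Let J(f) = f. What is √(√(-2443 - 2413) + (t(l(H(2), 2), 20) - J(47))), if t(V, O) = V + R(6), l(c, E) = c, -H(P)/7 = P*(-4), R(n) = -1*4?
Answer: √(5 + 2*I*√1214) ≈ 6.1182 + 5.6949*I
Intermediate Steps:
R(n) = -4
H(P) = 28*P (H(P) = -7*P*(-4) = -(-28)*P = 28*P)
t(V, O) = -4 + V (t(V, O) = V - 4 = -4 + V)
√(√(-2443 - 2413) + (t(l(H(2), 2), 20) - J(47))) = √(√(-2443 - 2413) + ((-4 + 28*2) - 1*47)) = √(√(-4856) + ((-4 + 56) - 47)) = √(2*I*√1214 + (52 - 47)) = √(2*I*√1214 + 5) = √(5 + 2*I*√1214)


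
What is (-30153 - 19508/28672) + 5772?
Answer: -174767885/7168 ≈ -24382.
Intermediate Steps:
(-30153 - 19508/28672) + 5772 = (-30153 - 19508*1/28672) + 5772 = (-30153 - 4877/7168) + 5772 = -216141581/7168 + 5772 = -174767885/7168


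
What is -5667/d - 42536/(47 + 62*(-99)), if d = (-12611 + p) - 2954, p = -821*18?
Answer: 1325187545/184819213 ≈ 7.1702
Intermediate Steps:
p = -14778
d = -30343 (d = (-12611 - 14778) - 2954 = -27389 - 2954 = -30343)
-5667/d - 42536/(47 + 62*(-99)) = -5667/(-30343) - 42536/(47 + 62*(-99)) = -5667*(-1/30343) - 42536/(47 - 6138) = 5667/30343 - 42536/(-6091) = 5667/30343 - 42536*(-1/6091) = 5667/30343 + 42536/6091 = 1325187545/184819213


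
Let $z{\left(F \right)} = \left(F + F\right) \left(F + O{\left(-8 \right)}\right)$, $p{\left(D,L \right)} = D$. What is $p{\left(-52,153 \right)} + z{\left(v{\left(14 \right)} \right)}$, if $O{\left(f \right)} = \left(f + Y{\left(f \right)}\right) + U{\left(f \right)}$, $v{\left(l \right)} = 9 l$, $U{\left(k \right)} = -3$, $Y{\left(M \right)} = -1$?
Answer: $28676$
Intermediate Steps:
$O{\left(f \right)} = -4 + f$ ($O{\left(f \right)} = \left(f - 1\right) - 3 = \left(-1 + f\right) - 3 = -4 + f$)
$z{\left(F \right)} = 2 F \left(-12 + F\right)$ ($z{\left(F \right)} = \left(F + F\right) \left(F - 12\right) = 2 F \left(F - 12\right) = 2 F \left(-12 + F\right)$)
$p{\left(-52,153 \right)} + z{\left(v{\left(14 \right)} \right)} = -52 + 2 \cdot 9 \cdot 14 \left(-12 + 9 \cdot 14\right) = -52 + 2 \cdot 126 \left(-12 + 126\right) = -52 + 2 \cdot 126 \cdot 114 = -52 + 28728 = 28676$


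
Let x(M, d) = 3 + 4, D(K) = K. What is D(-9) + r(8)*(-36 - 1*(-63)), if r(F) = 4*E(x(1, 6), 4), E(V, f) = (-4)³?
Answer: -6921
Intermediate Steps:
x(M, d) = 7
E(V, f) = -64
r(F) = -256 (r(F) = 4*(-64) = -256)
D(-9) + r(8)*(-36 - 1*(-63)) = -9 - 256*(-36 - 1*(-63)) = -9 - 256*(-36 + 63) = -9 - 256*27 = -9 - 6912 = -6921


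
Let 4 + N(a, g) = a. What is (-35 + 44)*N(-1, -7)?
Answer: -45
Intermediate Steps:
N(a, g) = -4 + a
(-35 + 44)*N(-1, -7) = (-35 + 44)*(-4 - 1) = 9*(-5) = -45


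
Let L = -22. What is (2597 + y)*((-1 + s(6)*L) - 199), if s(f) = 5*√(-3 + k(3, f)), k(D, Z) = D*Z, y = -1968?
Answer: -125800 - 69190*√15 ≈ -3.9377e+5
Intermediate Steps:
s(f) = 5*√(-3 + 3*f)
(2597 + y)*((-1 + s(6)*L) - 199) = (2597 - 1968)*((-1 + (5*√(-3 + 3*6))*(-22)) - 199) = 629*((-1 + (5*√(-3 + 18))*(-22)) - 199) = 629*((-1 + (5*√15)*(-22)) - 199) = 629*((-1 - 110*√15) - 199) = 629*(-200 - 110*√15) = -125800 - 69190*√15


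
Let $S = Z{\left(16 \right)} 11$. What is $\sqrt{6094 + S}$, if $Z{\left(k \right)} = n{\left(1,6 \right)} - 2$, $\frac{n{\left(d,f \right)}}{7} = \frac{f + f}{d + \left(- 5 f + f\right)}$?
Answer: $\frac{2 \sqrt{797709}}{23} \approx 77.665$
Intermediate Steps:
$n{\left(d,f \right)} = \frac{14 f}{d - 4 f}$ ($n{\left(d,f \right)} = 7 \frac{f + f}{d + \left(- 5 f + f\right)} = 7 \frac{2 f}{d - 4 f} = \frac{14 f}{d - 4 f}$)
$Z{\left(k \right)} = - \frac{130}{23}$ ($Z{\left(k \right)} = 14 \cdot 6 \frac{1}{1 - 24} - 2 = 14 \cdot 6 \frac{1}{-23} - 2 = 14 \cdot 6 \left(- \frac{1}{23}\right) - 2 = - \frac{84}{23} - 2 = - \frac{130}{23}$)
$S = - \frac{1430}{23}$ ($S = \left(- \frac{130}{23}\right) 11 = - \frac{1430}{23} \approx -62.174$)
$\sqrt{6094 + S} = \sqrt{6094 - \frac{1430}{23}} = \sqrt{\frac{138732}{23}} = \frac{2 \sqrt{797709}}{23}$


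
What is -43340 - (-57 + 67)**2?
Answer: -43440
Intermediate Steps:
-43340 - (-57 + 67)**2 = -43340 - 1*10**2 = -43340 - 1*100 = -43340 - 100 = -43440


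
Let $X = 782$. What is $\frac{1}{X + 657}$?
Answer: $\frac{1}{1439} \approx 0.00069493$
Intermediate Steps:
$\frac{1}{X + 657} = \frac{1}{782 + 657} = \frac{1}{1439}$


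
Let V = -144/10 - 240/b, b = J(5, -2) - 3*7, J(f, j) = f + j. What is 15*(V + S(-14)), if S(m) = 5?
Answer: 59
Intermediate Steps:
b = -18 (b = (5 - 2) - 3*7 = 3 - 21 = -18)
V = -16/15 (V = -144/10 - 240/(-18) = -144*1/10 - 240*(-1/18) = -72/5 + 40/3 = -16/15 ≈ -1.0667)
15*(V + S(-14)) = 15*(-16/15 + 5) = 15*(59/15) = 59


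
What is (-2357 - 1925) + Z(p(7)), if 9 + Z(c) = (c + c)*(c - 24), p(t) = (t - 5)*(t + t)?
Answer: -4067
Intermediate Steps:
p(t) = 2*t*(-5 + t) (p(t) = (-5 + t)*(2*t) = 2*t*(-5 + t))
Z(c) = -9 + 2*c*(-24 + c) (Z(c) = -9 + (c + c)*(c - 24) = -9 + (2*c)*(-24 + c) = -9 + 2*c*(-24 + c))
(-2357 - 1925) + Z(p(7)) = (-2357 - 1925) + (-9 - 96*7*(-5 + 7) + 2*(2*7*(-5 + 7))²) = -4282 + (-9 - 96*7*2 + 2*(2*7*2)²) = -4282 + (-9 - 48*28 + 2*28²) = -4282 + (-9 - 1344 + 2*784) = -4282 + (-9 - 1344 + 1568) = -4282 + 215 = -4067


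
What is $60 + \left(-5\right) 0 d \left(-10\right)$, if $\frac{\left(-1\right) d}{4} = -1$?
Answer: $60$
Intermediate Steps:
$d = 4$ ($d = \left(-4\right) \left(-1\right) = 4$)
$60 + \left(-5\right) 0 d \left(-10\right) = 60 + \left(-5\right) 0 \cdot 4 \left(-10\right) = 60 + 0 \cdot 4 \left(-10\right) = 60 + 0 \left(-10\right) = 60 + 0 = 60$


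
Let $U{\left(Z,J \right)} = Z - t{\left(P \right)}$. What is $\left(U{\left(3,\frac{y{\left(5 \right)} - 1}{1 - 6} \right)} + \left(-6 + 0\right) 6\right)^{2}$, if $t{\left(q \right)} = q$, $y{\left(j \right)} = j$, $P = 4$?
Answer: $1369$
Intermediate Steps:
$U{\left(Z,J \right)} = -4 + Z$ ($U{\left(Z,J \right)} = Z - 4 = -4 + Z$)
$\left(U{\left(3,\frac{y{\left(5 \right)} - 1}{1 - 6} \right)} + \left(-6 + 0\right) 6\right)^{2} = \left(\left(-4 + 3\right) + \left(-6 + 0\right) 6\right)^{2} = \left(-1 - 36\right)^{2} = \left(-37\right)^{2} = 1369$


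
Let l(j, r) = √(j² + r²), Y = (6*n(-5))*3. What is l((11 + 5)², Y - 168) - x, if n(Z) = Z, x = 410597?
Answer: -410597 + 10*√1321 ≈ -4.1023e+5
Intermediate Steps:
Y = -90 (Y = (6*(-5))*3 = -30*3 = -90)
l((11 + 5)², Y - 168) - x = √(((11 + 5)²)² + (-90 - 168)²) - 1*410597 = √((16²)² + (-258)²) - 410597 = √(256² + 66564) - 410597 = √(65536 + 66564) - 410597 = √132100 - 410597 = 10*√1321 - 410597 = -410597 + 10*√1321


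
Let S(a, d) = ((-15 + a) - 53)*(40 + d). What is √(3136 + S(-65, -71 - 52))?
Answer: 45*√7 ≈ 119.06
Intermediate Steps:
S(a, d) = (-68 + a)*(40 + d)
√(3136 + S(-65, -71 - 52)) = √(3136 + (-2720 - 68*(-71 - 52) + 40*(-65) - 65*(-71 - 52))) = √(3136 + (-2720 - 68*(-123) - 2600 - 65*(-123))) = √(3136 + (-2720 + 8364 - 2600 + 7995)) = √(3136 + 11039) = √14175 = 45*√7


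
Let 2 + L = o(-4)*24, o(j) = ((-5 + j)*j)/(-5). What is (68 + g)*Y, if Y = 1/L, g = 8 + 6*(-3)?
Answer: -145/437 ≈ -0.33181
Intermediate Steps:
g = -10 (g = 8 - 18 = -10)
o(j) = -j*(-5 + j)/5 (o(j) = (j*(-5 + j))*(-1/5) = -j*(-5 + j)/5)
L = -874/5 (L = -2 + ((1/5)*(-4)*(5 - 1*(-4)))*24 = -2 + ((1/5)*(-4)*(5 + 4))*24 = -2 + ((1/5)*(-4)*9)*24 = -2 - 36/5*24 = -2 - 864/5 = -874/5 ≈ -174.80)
Y = -5/874 (Y = 1/(-874/5) = -5/874 ≈ -0.0057208)
(68 + g)*Y = (68 - 10)*(-5/874) = 58*(-5/874) = -145/437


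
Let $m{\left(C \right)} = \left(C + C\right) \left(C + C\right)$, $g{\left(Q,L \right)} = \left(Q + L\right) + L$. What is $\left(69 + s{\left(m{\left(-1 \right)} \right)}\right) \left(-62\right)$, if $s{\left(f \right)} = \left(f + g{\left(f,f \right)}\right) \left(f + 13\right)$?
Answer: $-21142$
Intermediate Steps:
$g{\left(Q,L \right)} = Q + 2 L$ ($g{\left(Q,L \right)} = \left(L + Q\right) + L = Q + 2 L$)
$m{\left(C \right)} = 4 C^{2}$ ($m{\left(C \right)} = 2 C 2 C = 4 C^{2}$)
$s{\left(f \right)} = 4 f \left(13 + f\right)$ ($s{\left(f \right)} = \left(f + \left(f + 2 f\right)\right) \left(f + 13\right) = \left(f + 3 f\right) \left(13 + f\right) = 4 f \left(13 + f\right)$)
$\left(69 + s{\left(m{\left(-1 \right)} \right)}\right) \left(-62\right) = \left(69 + 4 \cdot 4 \left(-1\right)^{2} \left(13 + 4 \left(-1\right)^{2}\right)\right) \left(-62\right) = \left(69 + 4 \cdot 4 \cdot 1 \left(13 + 4 \cdot 1\right)\right) \left(-62\right) = \left(69 + 4 \cdot 4 \left(13 + 4\right)\right) \left(-62\right) = \left(69 + 4 \cdot 4 \cdot 17\right) \left(-62\right) = \left(69 + 272\right) \left(-62\right) = 341 \left(-62\right) = -21142$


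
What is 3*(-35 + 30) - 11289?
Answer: -11304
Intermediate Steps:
3*(-35 + 30) - 11289 = 3*(-5) - 11289 = -15 - 11289 = -11304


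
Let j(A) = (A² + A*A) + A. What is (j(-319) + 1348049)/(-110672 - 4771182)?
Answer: -775626/2440927 ≈ -0.31776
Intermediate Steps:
j(A) = A + 2*A² (j(A) = (A² + A²) + A = 2*A² + A = A + 2*A²)
(j(-319) + 1348049)/(-110672 - 4771182) = (-319*(1 + 2*(-319)) + 1348049)/(-110672 - 4771182) = (-319*(1 - 638) + 1348049)/(-4881854) = (-319*(-637) + 1348049)*(-1/4881854) = (203203 + 1348049)*(-1/4881854) = 1551252*(-1/4881854) = -775626/2440927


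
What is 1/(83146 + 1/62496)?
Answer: 62496/5196292417 ≈ 1.2027e-5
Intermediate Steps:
1/(83146 + 1/62496) = 1/(5196292417/62496) = 62496/5196292417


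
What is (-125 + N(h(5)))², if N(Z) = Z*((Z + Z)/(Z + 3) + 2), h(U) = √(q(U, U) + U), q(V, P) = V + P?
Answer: 20335 - 1960*√15 ≈ 12744.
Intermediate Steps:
q(V, P) = P + V
h(U) = √3*√U (h(U) = √((U + U) + U) = √(2*U + U) = √(3*U) = √3*√U)
N(Z) = Z*(2 + 2*Z/(3 + Z)) (N(Z) = Z*((2*Z)/(3 + Z) + 2) = Z*(2*Z/(3 + Z) + 2) = Z*(2 + 2*Z/(3 + Z)))
(-125 + N(h(5)))² = (-125 + 2*(√3*√5)*(3 + 2*(√3*√5))/(3 + √3*√5))² = (-125 + 2*√15*(3 + 2*√15)/(3 + √15))²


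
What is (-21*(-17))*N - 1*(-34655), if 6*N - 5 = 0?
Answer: 69905/2 ≈ 34953.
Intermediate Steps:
N = ⅚ (N = ⅚ + (⅙)*0 = ⅚ + 0 = ⅚ ≈ 0.83333)
(-21*(-17))*N - 1*(-34655) = -21*(-17)*(⅚) - 1*(-34655) = 357*(⅚) + 34655 = 595/2 + 34655 = 69905/2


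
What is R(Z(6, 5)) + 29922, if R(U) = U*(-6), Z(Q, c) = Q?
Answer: 29886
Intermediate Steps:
R(U) = -6*U
R(Z(6, 5)) + 29922 = -6*6 + 29922 = -36 + 29922 = 29886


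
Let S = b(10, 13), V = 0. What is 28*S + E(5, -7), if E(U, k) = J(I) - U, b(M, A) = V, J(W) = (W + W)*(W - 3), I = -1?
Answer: 3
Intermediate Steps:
J(W) = 2*W*(-3 + W) (J(W) = (2*W)*(-3 + W) = 2*W*(-3 + W))
b(M, A) = 0
E(U, k) = 8 - U (E(U, k) = 2*(-1)*(-3 - 1) - U = 2*(-1)*(-4) - U = 8 - U)
S = 0
28*S + E(5, -7) = 28*0 + (8 - 1*5) = 0 + (8 - 5) = 0 + 3 = 3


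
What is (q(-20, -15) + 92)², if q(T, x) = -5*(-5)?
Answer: 13689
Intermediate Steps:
q(T, x) = 25
(q(-20, -15) + 92)² = (25 + 92)² = 117² = 13689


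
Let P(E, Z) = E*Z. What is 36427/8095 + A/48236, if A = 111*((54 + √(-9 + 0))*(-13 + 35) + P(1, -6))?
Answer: 1409586481/195235210 + 3663*I/24118 ≈ 7.2199 + 0.15188*I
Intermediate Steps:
A = 131202 + 7326*I (A = 111*((54 + √(-9 + 0))*(-13 + 35) + 1*(-6)) = 111*((54 + √(-9))*22 - 6) = 111*((54 + 3*I)*22 - 6) = 111*((1188 + 66*I) - 6) = 111*(1182 + 66*I) = 131202 + 7326*I ≈ 1.312e+5 + 7326.0*I)
36427/8095 + A/48236 = 36427/8095 + (131202 + 7326*I)/48236 = 36427*(1/8095) + (131202 + 7326*I)*(1/48236) = 36427/8095 + (65601/24118 + 3663*I/24118) = 1409586481/195235210 + 3663*I/24118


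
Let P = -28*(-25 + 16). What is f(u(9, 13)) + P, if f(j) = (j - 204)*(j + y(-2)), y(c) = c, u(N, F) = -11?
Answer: 3047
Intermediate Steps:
P = 252 (P = -28*(-9) = 252)
f(j) = (-204 + j)*(-2 + j) (f(j) = (j - 204)*(j - 2) = (-204 + j)*(-2 + j))
f(u(9, 13)) + P = (408 + (-11)² - 206*(-11)) + 252 = (408 + 121 + 2266) + 252 = 2795 + 252 = 3047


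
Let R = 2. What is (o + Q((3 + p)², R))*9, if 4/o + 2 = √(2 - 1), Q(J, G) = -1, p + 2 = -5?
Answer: -45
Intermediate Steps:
p = -7 (p = -2 - 5 = -7)
o = -4 (o = 4/(-2 + √(2 - 1)) = 4/(-2 + √1) = 4/(-2 + 1) = 4/(-1) = 4*(-1) = -4)
(o + Q((3 + p)², R))*9 = (-4 - 1)*9 = -5*9 = -45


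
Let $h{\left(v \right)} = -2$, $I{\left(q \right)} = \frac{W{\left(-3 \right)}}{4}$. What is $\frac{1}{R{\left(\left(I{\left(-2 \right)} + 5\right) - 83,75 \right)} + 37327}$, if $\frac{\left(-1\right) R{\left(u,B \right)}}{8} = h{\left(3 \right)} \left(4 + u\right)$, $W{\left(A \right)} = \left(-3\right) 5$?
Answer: $\frac{1}{36083} \approx 2.7714 \cdot 10^{-5}$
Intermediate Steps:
$W{\left(A \right)} = -15$
$I{\left(q \right)} = - \frac{15}{4}$
$R{\left(u,B \right)} = 64 + 16 u$ ($R{\left(u,B \right)} = - 8 \left(- 2 \left(4 + u\right)\right) = - 8 \left(-8 - 2 u\right) = 64 + 16 u$)
$\frac{1}{R{\left(\left(I{\left(-2 \right)} + 5\right) - 83,75 \right)} + 37327} = \frac{1}{\left(64 + 16 \left(\left(- \frac{15}{4} + 5\right) - 83\right)\right) + 37327} = \frac{1}{\left(64 + 16 \left(\frac{5}{4} - 83\right)\right) + 37327} = \frac{1}{\left(64 + 16 \left(- \frac{327}{4}\right)\right) + 37327} = \frac{1}{\left(64 - 1308\right) + 37327} = \frac{1}{-1244 + 37327} = \frac{1}{36083}$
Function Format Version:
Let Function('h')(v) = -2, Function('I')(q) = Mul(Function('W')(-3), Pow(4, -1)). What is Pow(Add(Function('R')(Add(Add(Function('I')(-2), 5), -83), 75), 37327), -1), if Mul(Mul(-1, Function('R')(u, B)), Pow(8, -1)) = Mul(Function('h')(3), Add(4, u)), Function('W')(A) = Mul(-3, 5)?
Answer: Rational(1, 36083) ≈ 2.7714e-5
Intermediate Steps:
Function('W')(A) = -15
Function('I')(q) = Rational(-15, 4) (Function('I')(q) = Mul(-15, Pow(4, -1)) = Mul(-15, Rational(1, 4)) = Rational(-15, 4))
Function('R')(u, B) = Add(64, Mul(16, u)) (Function('R')(u, B) = Mul(-8, Mul(-2, Add(4, u))) = Mul(-8, Add(-8, Mul(-2, u))) = Add(64, Mul(16, u)))
Pow(Add(Function('R')(Add(Add(Function('I')(-2), 5), -83), 75), 37327), -1) = Pow(Add(Add(64, Mul(16, Add(Add(Rational(-15, 4), 5), -83))), 37327), -1) = Pow(Add(Add(64, Mul(16, Add(Rational(5, 4), -83))), 37327), -1) = Pow(Add(Add(64, Mul(16, Rational(-327, 4))), 37327), -1) = Pow(Add(Add(64, -1308), 37327), -1) = Pow(Add(-1244, 37327), -1) = Pow(36083, -1) = Rational(1, 36083)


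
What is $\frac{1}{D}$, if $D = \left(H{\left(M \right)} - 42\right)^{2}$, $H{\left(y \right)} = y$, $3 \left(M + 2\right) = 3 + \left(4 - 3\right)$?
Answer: $\frac{9}{16384} \approx 0.00054932$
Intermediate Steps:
$M = - \frac{2}{3}$ ($M = -2 + \frac{3 + \left(4 - 3\right)}{3} = -2 + \frac{3 + 1}{3} = -2 + \frac{1}{3} \cdot 4 = -2 + \frac{4}{3} = - \frac{2}{3} \approx -0.66667$)
$D = \frac{16384}{9}$ ($D = \left(- \frac{2}{3} - 42\right)^{2} = \left(- \frac{128}{3}\right)^{2} = \frac{16384}{9} \approx 1820.4$)
$\frac{1}{D} = \frac{1}{\frac{16384}{9}} = \frac{9}{16384}$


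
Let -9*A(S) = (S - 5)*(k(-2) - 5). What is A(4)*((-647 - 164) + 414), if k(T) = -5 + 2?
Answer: 3176/9 ≈ 352.89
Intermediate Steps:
k(T) = -3
A(S) = -40/9 + 8*S/9 (A(S) = -(S - 5)*(-3 - 5)/9 = -(-5 + S)*(-8)/9 = -(40 - 8*S)/9 = -40/9 + 8*S/9)
A(4)*((-647 - 164) + 414) = (-40/9 + (8/9)*4)*((-647 - 164) + 414) = (-40/9 + 32/9)*(-811 + 414) = -8/9*(-397) = 3176/9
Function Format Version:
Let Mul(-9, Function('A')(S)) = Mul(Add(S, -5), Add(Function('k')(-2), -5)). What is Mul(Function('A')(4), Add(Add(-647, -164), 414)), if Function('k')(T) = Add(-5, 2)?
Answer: Rational(3176, 9) ≈ 352.89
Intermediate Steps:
Function('k')(T) = -3
Function('A')(S) = Add(Rational(-40, 9), Mul(Rational(8, 9), S)) (Function('A')(S) = Mul(Rational(-1, 9), Mul(Add(S, -5), Add(-3, -5))) = Mul(Rational(-1, 9), Mul(Add(-5, S), -8)) = Mul(Rational(-1, 9), Add(40, Mul(-8, S))) = Add(Rational(-40, 9), Mul(Rational(8, 9), S)))
Mul(Function('A')(4), Add(Add(-647, -164), 414)) = Mul(Add(Rational(-40, 9), Mul(Rational(8, 9), 4)), Add(Add(-647, -164), 414)) = Mul(Add(Rational(-40, 9), Rational(32, 9)), Add(-811, 414)) = Mul(Rational(-8, 9), -397) = Rational(3176, 9)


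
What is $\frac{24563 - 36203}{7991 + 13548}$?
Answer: $- \frac{11640}{21539} \approx -0.54041$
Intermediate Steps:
$\frac{24563 - 36203}{7991 + 13548} = - \frac{11640}{21539}$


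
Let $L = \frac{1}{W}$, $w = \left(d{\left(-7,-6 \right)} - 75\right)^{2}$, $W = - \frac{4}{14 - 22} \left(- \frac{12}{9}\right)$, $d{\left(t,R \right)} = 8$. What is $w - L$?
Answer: $\frac{8981}{2} \approx 4490.5$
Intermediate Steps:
$W = - \frac{2}{3}$ ($W = - \frac{4}{-8} \left(\left(-12\right) \frac{1}{9}\right) = \left(-4\right) \left(- \frac{1}{8}\right) \left(- \frac{4}{3}\right) = \frac{1}{2} \left(- \frac{4}{3}\right) = - \frac{2}{3} \approx -0.66667$)
$w = 4489$ ($w = \left(8 - 75\right)^{2} = \left(-67\right)^{2} = 4489$)
$L = - \frac{3}{2}$ ($L = \frac{1}{- \frac{2}{3}} = - \frac{3}{2} \approx -1.5$)
$w - L = 4489 - - \frac{3}{2} = 4489 + \frac{3}{2} = \frac{8981}{2}$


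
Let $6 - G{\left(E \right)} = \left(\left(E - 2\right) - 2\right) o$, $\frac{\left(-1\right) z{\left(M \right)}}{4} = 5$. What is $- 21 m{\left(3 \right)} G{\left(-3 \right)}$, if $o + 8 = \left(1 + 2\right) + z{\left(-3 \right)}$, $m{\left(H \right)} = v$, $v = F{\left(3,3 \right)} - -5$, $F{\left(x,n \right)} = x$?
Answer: $28392$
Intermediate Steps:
$z{\left(M \right)} = -20$ ($z{\left(M \right)} = \left(-4\right) 5 = -20$)
$v = 8$ ($v = 3 - -5 = 3 + 5 = 8$)
$m{\left(H \right)} = 8$
$o = -25$ ($o = -8 + \left(\left(1 + 2\right) - 20\right) = -8 + \left(3 - 20\right) = -8 - 17 = -25$)
$G{\left(E \right)} = -94 + 25 E$ ($G{\left(E \right)} = 6 - \left(\left(E - 2\right) - 2\right) \left(-25\right) = 6 - \left(\left(-2 + E\right) - 2\right) \left(-25\right) = 6 - \left(-4 + E\right) \left(-25\right) = 6 - \left(100 - 25 E\right) = 6 + \left(-100 + 25 E\right) = -94 + 25 E$)
$- 21 m{\left(3 \right)} G{\left(-3 \right)} = \left(-21\right) 8 \left(-94 + 25 \left(-3\right)\right) = - 168 \left(-94 - 75\right) = \left(-168\right) \left(-169\right) = 28392$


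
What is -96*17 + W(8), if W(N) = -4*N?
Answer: -1664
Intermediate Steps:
-96*17 + W(8) = -96*17 - 4*8 = -1632 - 32 = -1664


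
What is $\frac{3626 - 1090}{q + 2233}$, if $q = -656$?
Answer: $\frac{2536}{1577} \approx 1.6081$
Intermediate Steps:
$\frac{3626 - 1090}{q + 2233} = \frac{3626 - 1090}{-656 + 2233} = \frac{2536}{1577}$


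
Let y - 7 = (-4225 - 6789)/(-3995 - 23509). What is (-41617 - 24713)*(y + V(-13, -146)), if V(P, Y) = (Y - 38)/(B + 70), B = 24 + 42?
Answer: -5209893535/12988 ≈ -4.0113e+5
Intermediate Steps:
B = 66
y = 101771/13752 (y = 7 + (-4225 - 6789)/(-3995 - 23509) = 7 - 11014/(-27504) = 7 - 11014*(-1/27504) = 7 + 5507/13752 = 101771/13752 ≈ 7.4005)
V(P, Y) = -19/68 + Y/136 (V(P, Y) = (Y - 38)/(66 + 70) = (-38 + Y)/136 = (-38 + Y)*(1/136) = -19/68 + Y/136)
(-41617 - 24713)*(y + V(-13, -146)) = (-41617 - 24713)*(101771/13752 + (-19/68 + (1/136)*(-146))) = -66330*(101771/13752 + (-19/68 - 73/68)) = -66330*(101771/13752 - 23/17) = -66330*1413811/233784 = -5209893535/12988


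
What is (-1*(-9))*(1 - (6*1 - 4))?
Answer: -9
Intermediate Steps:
(-1*(-9))*(1 - (6*1 - 4)) = 9*(1 - (6 - 4)) = 9*(1 - 1*2) = 9*(1 - 2) = 9*(-1) = -9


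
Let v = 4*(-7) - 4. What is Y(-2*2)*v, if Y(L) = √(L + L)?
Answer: -64*I*√2 ≈ -90.51*I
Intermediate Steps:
Y(L) = √2*√L (Y(L) = √(2*L) = √2*√L)
v = -32 (v = -28 - 4 = -32)
Y(-2*2)*v = (√2*√(-2*2))*(-32) = (√2*√(-4))*(-32) = (√2*(2*I))*(-32) = (2*I*√2)*(-32) = -64*I*√2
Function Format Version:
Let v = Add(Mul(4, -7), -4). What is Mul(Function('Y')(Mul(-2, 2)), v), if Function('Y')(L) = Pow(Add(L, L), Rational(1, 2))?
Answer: Mul(-64, I, Pow(2, Rational(1, 2))) ≈ Mul(-90.510, I)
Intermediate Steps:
Function('Y')(L) = Mul(Pow(2, Rational(1, 2)), Pow(L, Rational(1, 2))) (Function('Y')(L) = Pow(Mul(2, L), Rational(1, 2)) = Mul(Pow(2, Rational(1, 2)), Pow(L, Rational(1, 2))))
v = -32 (v = Add(-28, -4) = -32)
Mul(Function('Y')(Mul(-2, 2)), v) = Mul(Mul(Pow(2, Rational(1, 2)), Pow(Mul(-2, 2), Rational(1, 2))), -32) = Mul(Mul(Pow(2, Rational(1, 2)), Pow(-4, Rational(1, 2))), -32) = Mul(Mul(Pow(2, Rational(1, 2)), Mul(2, I)), -32) = Mul(Mul(2, I, Pow(2, Rational(1, 2))), -32) = Mul(-64, I, Pow(2, Rational(1, 2)))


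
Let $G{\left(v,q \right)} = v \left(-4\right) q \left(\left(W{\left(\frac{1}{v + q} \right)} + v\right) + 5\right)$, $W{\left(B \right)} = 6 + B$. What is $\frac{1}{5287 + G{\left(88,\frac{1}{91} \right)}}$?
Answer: $\frac{728819}{3574136389} \approx 0.00020391$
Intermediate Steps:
$G{\left(v,q \right)} = - 4 q v \left(11 + v + \frac{1}{q + v}\right)$ ($G{\left(v,q \right)} = v \left(-4\right) q \left(\left(\left(6 + \frac{1}{v + q}\right) + v\right) + 5\right) = - 4 v q \left(\left(\left(6 + \frac{1}{q + v}\right) + v\right) + 5\right) = - 4 q v \left(\left(6 + v + \frac{1}{q + v}\right) + 5\right) = - 4 q v \left(11 + v + \frac{1}{q + v}\right)$)
$\frac{1}{5287 + G{\left(88,\frac{1}{91} \right)}} = \frac{1}{5287 - 4 \cdot \frac{1}{91} \cdot 88 \frac{1}{\frac{1}{91} + 88} \left(1 + \left(11 + 88\right) \left(\frac{1}{91} + 88\right)\right)} = \frac{1}{5287 - \frac{4}{91} \cdot 88 \frac{1}{\frac{1}{91} + 88} \left(1 + 99 \left(\frac{1}{91} + 88\right)\right)} = \frac{1}{5287 - \frac{4}{91} \cdot 88 \frac{1}{\frac{8009}{91}} \left(1 + 99 \cdot \frac{8009}{91}\right)} = \frac{1}{5287 - \frac{4}{91} \cdot 88 \cdot \frac{91}{8009} \left(1 + \frac{792891}{91}\right)} = \frac{1}{5287 - \frac{4}{91} \cdot 88 \cdot \frac{91}{8009} \cdot \frac{792982}{91}} = \frac{1}{5287 - \frac{279129664}{728819}} = \frac{1}{\frac{3574136389}{728819}} = \frac{728819}{3574136389}$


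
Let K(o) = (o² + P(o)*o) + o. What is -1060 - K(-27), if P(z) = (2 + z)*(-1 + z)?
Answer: 17138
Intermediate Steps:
P(z) = (-1 + z)*(2 + z)
K(o) = o + o² + o*(-2 + o + o²) (K(o) = (o² + (-2 + o + o²)*o) + o = (o² + o*(-2 + o + o²)) + o = o + o² + o*(-2 + o + o²))
-1060 - K(-27) = -1060 - (-27)*(-1 + (-27)² + 2*(-27)) = -1060 - (-27)*(-1 + 729 - 54) = -1060 - (-27)*674 = -1060 - 1*(-18198) = -1060 + 18198 = 17138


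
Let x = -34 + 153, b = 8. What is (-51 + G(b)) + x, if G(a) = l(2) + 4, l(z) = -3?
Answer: 69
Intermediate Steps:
x = 119
G(a) = 1 (G(a) = -3 + 4 = 1)
(-51 + G(b)) + x = (-51 + 1) + 119 = -50 + 119 = 69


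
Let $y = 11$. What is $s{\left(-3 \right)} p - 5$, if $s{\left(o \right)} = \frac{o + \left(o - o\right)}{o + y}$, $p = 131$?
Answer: $- \frac{433}{8} \approx -54.125$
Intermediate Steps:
$s{\left(o \right)} = \frac{o}{11 + o}$ ($s{\left(o \right)} = \frac{o + \left(o - o\right)}{o + 11} = \frac{o + 0}{11 + o} = \frac{o}{11 + o}$)
$s{\left(-3 \right)} p - 5 = - \frac{3}{11 - 3} \cdot 131 - 5 = - \frac{3}{8} \cdot 131 - 5 = \left(-3\right) \frac{1}{8} \cdot 131 - 5 = \left(- \frac{3}{8}\right) 131 - 5 = - \frac{393}{8} - 5 = - \frac{433}{8}$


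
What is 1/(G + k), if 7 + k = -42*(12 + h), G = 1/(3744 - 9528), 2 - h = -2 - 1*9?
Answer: -5784/6113689 ≈ -0.00094607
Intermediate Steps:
h = 13 (h = 2 - (-2 - 1*9) = 2 - (-2 - 9) = 2 - 1*(-11) = 2 + 11 = 13)
G = -1/5784 (G = 1/(-5784) = -1/5784 ≈ -0.00017289)
k = -1057 (k = -7 - 42*(12 + 13) = -7 - 42*25 = -7 - 1050 = -1057)
1/(G + k) = 1/(-1/5784 - 1057) = 1/(-6113689/5784) = -5784/6113689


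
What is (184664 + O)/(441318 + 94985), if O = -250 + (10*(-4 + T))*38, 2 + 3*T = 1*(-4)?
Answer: 182134/536303 ≈ 0.33961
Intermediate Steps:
T = -2 (T = -⅔ + (1*(-4))/3 = -⅔ + (⅓)*(-4) = -⅔ - 4/3 = -2)
O = -2530 (O = -250 + (10*(-4 - 2))*38 = -250 + (10*(-6))*38 = -250 - 60*38 = -250 - 2280 = -2530)
(184664 + O)/(441318 + 94985) = (184664 - 2530)/(441318 + 94985) = 182134/536303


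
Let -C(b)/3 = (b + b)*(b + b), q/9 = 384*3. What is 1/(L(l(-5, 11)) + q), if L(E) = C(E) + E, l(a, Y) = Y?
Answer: 1/8927 ≈ 0.00011202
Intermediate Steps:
q = 10368 (q = 9*(384*3) = 9*1152 = 10368)
C(b) = -12*b² (C(b) = -3*(b + b)*(b + b) = -3*2*b*2*b = -12*b²)
L(E) = E - 12*E² (L(E) = -12*E² + E = E - 12*E²)
1/(L(l(-5, 11)) + q) = 1/(11*(1 - 12*11) + 10368) = 1/(11*(1 - 132) + 10368) = 1/(11*(-131) + 10368) = 1/(-1441 + 10368) = 1/8927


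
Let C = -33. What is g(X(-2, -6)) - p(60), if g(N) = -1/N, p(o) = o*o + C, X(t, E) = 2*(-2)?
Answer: -14267/4 ≈ -3566.8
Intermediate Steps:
X(t, E) = -4
p(o) = -33 + o² (p(o) = o*o - 33 = o² - 33 = -33 + o²)
g(X(-2, -6)) - p(60) = -1/(-4) - (-33 + 60²) = -1*(-¼) - (-33 + 3600) = ¼ - 1*3567 = ¼ - 3567 = -14267/4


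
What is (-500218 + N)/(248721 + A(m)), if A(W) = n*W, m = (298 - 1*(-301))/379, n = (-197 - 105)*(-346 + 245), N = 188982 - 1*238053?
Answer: -208180531/112535957 ≈ -1.8499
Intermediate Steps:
N = -49071 (N = 188982 - 238053 = -49071)
n = 30502 (n = -302*(-101) = 30502)
m = 599/379 (m = (298 + 301)*(1/379) = 599*(1/379) = 599/379 ≈ 1.5805)
A(W) = 30502*W
(-500218 + N)/(248721 + A(m)) = (-500218 - 49071)/(248721 + 30502*(599/379)) = -549289/(248721 + 18270698/379) = -549289/112535957/379 = -549289*379/112535957 = -208180531/112535957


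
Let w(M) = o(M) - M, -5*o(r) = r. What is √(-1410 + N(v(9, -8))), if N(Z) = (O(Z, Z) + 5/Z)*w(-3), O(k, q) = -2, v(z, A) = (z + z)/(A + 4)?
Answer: I*√35530/5 ≈ 37.699*I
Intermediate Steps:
o(r) = -r/5
v(z, A) = 2*z/(4 + A) (v(z, A) = (2*z)/(4 + A) = 2*z/(4 + A))
w(M) = -6*M/5 (w(M) = -M/5 - M = -6*M/5)
N(Z) = -36/5 + 18/Z (N(Z) = (-2 + 5/Z)*(-6/5*(-3)) = (-2 + 5/Z)*(18/5) = -36/5 + 18/Z)
√(-1410 + N(v(9, -8))) = √(-1410 + (-36/5 + 18/((2*9/(4 - 8))))) = √(-1410 + (-36/5 + 18/((2*9/(-4))))) = √(-1410 + (-36/5 + 18/((2*9*(-¼))))) = √(-1410 + (-36/5 + 18/(-9/2))) = √(-1410 + (-36/5 + 18*(-2/9))) = √(-1410 + (-36/5 - 4)) = √(-1410 - 56/5) = √(-7106/5) = I*√35530/5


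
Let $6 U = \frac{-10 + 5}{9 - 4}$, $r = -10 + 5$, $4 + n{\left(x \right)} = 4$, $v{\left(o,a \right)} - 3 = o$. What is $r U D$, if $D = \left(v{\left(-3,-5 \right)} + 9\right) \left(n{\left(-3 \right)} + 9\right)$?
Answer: $\frac{135}{2} \approx 67.5$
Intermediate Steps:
$v{\left(o,a \right)} = 3 + o$
$n{\left(x \right)} = 0$ ($n{\left(x \right)} = -4 + 4 = 0$)
$r = -5$
$U = - \frac{1}{6}$ ($U = \frac{\left(-10 + 5\right) \frac{1}{9 - 4}}{6} = \frac{\left(-5\right) \frac{1}{5}}{6} = \frac{1}{6} \left(-1\right) = - \frac{1}{6} \approx -0.16667$)
$D = 81$ ($D = \left(\left(3 - 3\right) + 9\right) \left(0 + 9\right) = \left(0 + 9\right) 9 = 9 \cdot 9 = 81$)
$r U D = \left(-5\right) \left(- \frac{1}{6}\right) 81 = \frac{5}{6} \cdot 81 = \frac{135}{2}$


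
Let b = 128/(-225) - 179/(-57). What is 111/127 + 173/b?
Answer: 95146248/1396111 ≈ 68.151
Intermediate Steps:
b = 10993/4275 (b = 128*(-1/225) - 179*(-1/57) = -128/225 + 179/57 = 10993/4275 ≈ 2.5715)
111/127 + 173/b = 111/127 + 173/(10993/4275) = 111*(1/127) + 173*(4275/10993) = 111/127 + 739575/10993 = 95146248/1396111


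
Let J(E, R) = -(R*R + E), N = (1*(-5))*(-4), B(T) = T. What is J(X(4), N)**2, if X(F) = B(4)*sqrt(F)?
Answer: 166464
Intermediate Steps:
N = 20 (N = -5*(-4) = 20)
X(F) = 4*sqrt(F)
J(E, R) = -E - R**2 (J(E, R) = -(R**2 + E) = -(E + R**2) = -E - R**2)
J(X(4), N)**2 = (-4*sqrt(4) - 1*20**2)**2 = (-4*2 - 1*400)**2 = (-1*8 - 400)**2 = (-8 - 400)**2 = (-408)**2 = 166464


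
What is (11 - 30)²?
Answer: 361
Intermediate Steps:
(11 - 30)² = (-19)² = 361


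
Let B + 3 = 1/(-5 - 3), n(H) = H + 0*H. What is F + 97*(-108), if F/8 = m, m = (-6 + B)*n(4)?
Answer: -10768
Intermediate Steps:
n(H) = H (n(H) = H + 0 = H)
B = -25/8 (B = -3 + 1/(-5 - 3) = -3 + 1/(-8) = -3 - 1/8 = -25/8 ≈ -3.1250)
m = -73/2 (m = (-6 - 25/8)*4 = -73/8*4 = -73/2 ≈ -36.500)
F = -292 (F = 8*(-73/2) = -292)
F + 97*(-108) = -292 + 97*(-108) = -292 - 10476 = -10768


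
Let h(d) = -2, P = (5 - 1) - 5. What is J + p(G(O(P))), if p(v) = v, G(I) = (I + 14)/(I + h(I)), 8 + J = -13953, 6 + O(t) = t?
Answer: -125656/9 ≈ -13962.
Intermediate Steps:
P = -1 (P = 4 - 5 = -1)
O(t) = -6 + t
J = -13961 (J = -8 - 13953 = -13961)
G(I) = (14 + I)/(-2 + I) (G(I) = (I + 14)/(I - 2) = (14 + I)/(-2 + I))
J + p(G(O(P))) = -13961 + (14 + (-6 - 1))/(-2 + (-6 - 1)) = -13961 + (14 - 7)/(-2 - 7) = -13961 + 7/(-9) = -13961 - ⅑*7 = -13961 - 7/9 = -125656/9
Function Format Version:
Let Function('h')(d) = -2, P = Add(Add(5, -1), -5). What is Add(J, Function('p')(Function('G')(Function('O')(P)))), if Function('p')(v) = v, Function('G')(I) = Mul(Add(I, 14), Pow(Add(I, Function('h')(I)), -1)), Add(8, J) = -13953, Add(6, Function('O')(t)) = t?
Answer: Rational(-125656, 9) ≈ -13962.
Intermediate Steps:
P = -1 (P = Add(4, -5) = -1)
Function('O')(t) = Add(-6, t)
J = -13961 (J = Add(-8, -13953) = -13961)
Function('G')(I) = Mul(Pow(Add(-2, I), -1), Add(14, I)) (Function('G')(I) = Mul(Add(I, 14), Pow(Add(I, -2), -1)) = Mul(Add(14, I), Pow(Add(-2, I), -1)) = Mul(Pow(Add(-2, I), -1), Add(14, I)))
Add(J, Function('p')(Function('G')(Function('O')(P)))) = Add(-13961, Mul(Pow(Add(-2, Add(-6, -1)), -1), Add(14, Add(-6, -1)))) = Add(-13961, Mul(Pow(Add(-2, -7), -1), Add(14, -7))) = Add(-13961, Mul(Pow(-9, -1), 7)) = Add(-13961, Mul(Rational(-1, 9), 7)) = Add(-13961, Rational(-7, 9)) = Rational(-125656, 9)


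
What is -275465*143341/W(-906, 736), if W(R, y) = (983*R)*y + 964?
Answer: 39485428565/655479164 ≈ 60.239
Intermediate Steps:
W(R, y) = 964 + 983*R*y (W(R, y) = 983*R*y + 964 = 964 + 983*R*y)
-275465*143341/W(-906, 736) = -275465*143341/(964 + 983*(-906)*736) = -275465*143341/(964 - 655480128) = -275465/((-655479164*1/143341)) = -275465/(-655479164/143341) = -275465*(-143341/655479164) = 39485428565/655479164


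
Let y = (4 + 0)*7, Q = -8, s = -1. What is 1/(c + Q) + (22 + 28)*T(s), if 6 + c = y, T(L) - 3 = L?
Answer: 1401/14 ≈ 100.07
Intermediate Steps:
T(L) = 3 + L
y = 28 (y = 4*7 = 28)
c = 22 (c = -6 + 28 = 22)
1/(c + Q) + (22 + 28)*T(s) = 1/(22 - 8) + (22 + 28)*(3 - 1) = 1/14 + 50*2 = 1/14 + 100 = 1401/14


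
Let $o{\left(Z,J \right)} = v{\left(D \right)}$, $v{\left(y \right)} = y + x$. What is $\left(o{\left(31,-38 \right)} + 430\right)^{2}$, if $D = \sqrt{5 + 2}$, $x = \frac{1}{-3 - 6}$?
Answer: $\frac{14969728}{81} + \frac{7738 \sqrt{7}}{9} \approx 1.8709 \cdot 10^{5}$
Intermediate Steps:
$x = - \frac{1}{9}$ ($x = \frac{1}{-9} = - \frac{1}{9} \approx -0.11111$)
$D = \sqrt{7} \approx 2.6458$
$v{\left(y \right)} = - \frac{1}{9} + y$ ($v{\left(y \right)} = y - \frac{1}{9} = - \frac{1}{9} + y$)
$o{\left(Z,J \right)} = - \frac{1}{9} + \sqrt{7}$
$\left(o{\left(31,-38 \right)} + 430\right)^{2} = \left(\left(- \frac{1}{9} + \sqrt{7}\right) + 430\right)^{2} = \left(\frac{3869}{9} + \sqrt{7}\right)^{2}$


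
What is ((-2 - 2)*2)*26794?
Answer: -214352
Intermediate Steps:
((-2 - 2)*2)*26794 = -4*2*26794 = -8*26794 = -214352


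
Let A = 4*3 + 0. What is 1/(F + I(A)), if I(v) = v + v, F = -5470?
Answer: -1/5446 ≈ -0.00018362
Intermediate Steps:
A = 12 (A = 12 + 0 = 12)
I(v) = 2*v
1/(F + I(A)) = 1/(-5470 + 2*12) = 1/(-5470 + 24) = 1/(-5446) = -1/5446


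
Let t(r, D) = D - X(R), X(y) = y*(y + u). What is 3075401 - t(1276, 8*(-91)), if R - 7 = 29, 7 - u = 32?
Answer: 3076525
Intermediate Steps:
u = -25 (u = 7 - 1*32 = 7 - 32 = -25)
R = 36 (R = 7 + 29 = 36)
X(y) = y*(-25 + y) (X(y) = y*(y - 25) = y*(-25 + y))
t(r, D) = -396 + D (t(r, D) = D - 36*(-25 + 36) = D - 36*11 = D - 1*396 = D - 396 = -396 + D)
3075401 - t(1276, 8*(-91)) = 3075401 - (-396 + 8*(-91)) = 3075401 - (-396 - 728) = 3075401 - 1*(-1124) = 3075401 + 1124 = 3076525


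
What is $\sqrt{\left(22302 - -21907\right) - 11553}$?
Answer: $4 \sqrt{2041} \approx 180.71$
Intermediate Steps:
$\sqrt{\left(22302 - -21907\right) - 11553} = \sqrt{\left(22302 + 21907\right) - 11553} = \sqrt{44209 - 11553} = \sqrt{32656} = 4 \sqrt{2041}$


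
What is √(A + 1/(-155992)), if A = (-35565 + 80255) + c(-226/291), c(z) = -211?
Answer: √270582481776666/77996 ≈ 210.90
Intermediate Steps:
A = 44479 (A = (-35565 + 80255) - 211 = 44690 - 211 = 44479)
√(A + 1/(-155992)) = √(44479 + 1/(-155992)) = √(44479 - 1/155992) = √(6938368167/155992) = √270582481776666/77996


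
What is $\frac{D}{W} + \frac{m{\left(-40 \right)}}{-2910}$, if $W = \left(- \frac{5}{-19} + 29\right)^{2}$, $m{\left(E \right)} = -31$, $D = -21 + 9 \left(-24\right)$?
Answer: $- \frac{119693827}{449792880} \approx -0.26611$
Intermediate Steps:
$D = -237$ ($D = -21 - 216 = -237$)
$W = \frac{309136}{361}$ ($W = \left(\left(-5\right) \left(- \frac{1}{19}\right) + 29\right)^{2} = \left(\frac{5}{19} + 29\right)^{2} = \left(\frac{556}{19}\right)^{2} = \frac{309136}{361} \approx 856.33$)
$\frac{D}{W} + \frac{m{\left(-40 \right)}}{-2910} = - \frac{237}{\frac{309136}{361}} - \frac{31}{-2910} = \left(-237\right) \frac{361}{309136} - - \frac{31}{2910} = - \frac{85557}{309136} + \frac{31}{2910} = - \frac{119693827}{449792880}$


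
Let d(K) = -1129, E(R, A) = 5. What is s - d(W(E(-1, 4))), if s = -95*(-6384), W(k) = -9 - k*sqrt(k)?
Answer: 607609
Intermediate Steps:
W(k) = -9 - k**(3/2)
s = 606480
s - d(W(E(-1, 4))) = 606480 - 1*(-1129) = 606480 + 1129 = 607609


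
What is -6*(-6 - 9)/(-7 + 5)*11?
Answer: -495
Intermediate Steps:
-6*(-6 - 9)/(-7 + 5)*11 = -(-90)/(-2)*11 = -(-90)*(-1)/2*11 = -6*15/2*11 = -45*11 = -495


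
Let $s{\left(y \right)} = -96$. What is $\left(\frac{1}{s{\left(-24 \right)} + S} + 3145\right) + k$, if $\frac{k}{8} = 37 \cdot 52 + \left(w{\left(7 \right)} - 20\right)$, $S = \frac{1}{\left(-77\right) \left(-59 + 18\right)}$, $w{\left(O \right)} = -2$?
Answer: $\frac{5564683474}{303071} \approx 18361.0$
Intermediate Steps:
$S = \frac{1}{3157}$ ($S = \frac{1}{\left(-77\right) \left(-41\right)} = \frac{1}{3157} \approx 0.00031676$)
$k = 15216$ ($k = 8 \left(37 \cdot 52 - 22\right) = 8 \left(1924 - 22\right) = 8 \cdot 1902 = 15216$)
$\left(\frac{1}{s{\left(-24 \right)} + S} + 3145\right) + k = \left(\frac{1}{-96 + \frac{1}{3157}} + 3145\right) + 15216 = \left(\frac{1}{- \frac{303071}{3157}} + 3145\right) + 15216 = \left(- \frac{3157}{303071} + 3145\right) + 15216 = \frac{953155138}{303071} + 15216 = \frac{5564683474}{303071}$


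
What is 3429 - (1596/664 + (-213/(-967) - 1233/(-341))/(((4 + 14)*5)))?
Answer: 2813440600291/821070030 ≈ 3426.6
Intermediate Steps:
3429 - (1596/664 + (-213/(-967) - 1233/(-341))/(((4 + 14)*5))) = 3429 - (1596*(1/664) + (-213*(-1/967) - 1233*(-1/341))/((18*5))) = 3429 - (399/166 + (213/967 + 1233/341)/90) = 3429 - (399/166 + (1264944/329747)*(1/90)) = 3429 - (399/166 + 210824/4946205) = 3429 - 1*2008532579/821070030 = 3429 - 2008532579/821070030 = 2813440600291/821070030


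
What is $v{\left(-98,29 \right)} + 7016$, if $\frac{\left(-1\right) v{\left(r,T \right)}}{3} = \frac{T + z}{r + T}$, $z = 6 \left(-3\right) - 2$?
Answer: $\frac{161377}{23} \approx 7016.4$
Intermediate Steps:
$z = -20$ ($z = -18 - 2 = -20$)
$v{\left(r,T \right)} = - \frac{3 \left(-20 + T\right)}{T + r}$ ($v{\left(r,T \right)} = - 3 \frac{T - 20}{r + T} = - 3 \frac{-20 + T}{T + r} = - \frac{3 \left(-20 + T\right)}{T + r}$)
$v{\left(-98,29 \right)} + 7016 = \frac{3 \left(20 - 29\right)}{29 - 98} + 7016 = \frac{3 \left(20 - 29\right)}{-69} + 7016 = 3 \left(- \frac{1}{69}\right) \left(-9\right) + 7016 = \frac{9}{23} + 7016 = \frac{161377}{23}$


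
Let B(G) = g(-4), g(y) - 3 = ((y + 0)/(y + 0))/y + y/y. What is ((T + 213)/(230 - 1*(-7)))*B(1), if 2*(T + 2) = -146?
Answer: 345/158 ≈ 2.1835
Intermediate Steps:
T = -75 (T = -2 + (½)*(-146) = -2 - 73 = -75)
g(y) = 4 + 1/y (g(y) = 3 + (((y + 0)/(y + 0))/y + y/y) = 3 + ((y/y)/y + 1) = 3 + (1/y + 1) = 3 + (1 + 1/y) = 4 + 1/y)
B(G) = 15/4 (B(G) = 4 + 1/(-4) = 4 - ¼ = 15/4)
((T + 213)/(230 - 1*(-7)))*B(1) = ((-75 + 213)/(230 - 1*(-7)))*(15/4) = (138/(230 + 7))*(15/4) = (138/237)*(15/4) = (138*(1/237))*(15/4) = (46/79)*(15/4) = 345/158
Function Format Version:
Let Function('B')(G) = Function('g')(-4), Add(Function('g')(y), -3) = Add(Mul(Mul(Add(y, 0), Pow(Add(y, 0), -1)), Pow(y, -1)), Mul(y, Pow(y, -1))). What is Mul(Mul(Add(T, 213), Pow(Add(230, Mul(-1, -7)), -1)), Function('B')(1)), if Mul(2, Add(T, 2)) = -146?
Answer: Rational(345, 158) ≈ 2.1835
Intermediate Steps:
T = -75 (T = Add(-2, Mul(Rational(1, 2), -146)) = Add(-2, -73) = -75)
Function('g')(y) = Add(4, Pow(y, -1)) (Function('g')(y) = Add(3, Add(Mul(Mul(Add(y, 0), Pow(Add(y, 0), -1)), Pow(y, -1)), Mul(y, Pow(y, -1)))) = Add(3, Add(Mul(Mul(y, Pow(y, -1)), Pow(y, -1)), 1)) = Add(3, Add(Mul(1, Pow(y, -1)), 1)) = Add(3, Add(Pow(y, -1), 1)) = Add(3, Add(1, Pow(y, -1))) = Add(4, Pow(y, -1)))
Function('B')(G) = Rational(15, 4) (Function('B')(G) = Add(4, Pow(-4, -1)) = Add(4, Rational(-1, 4)) = Rational(15, 4))
Mul(Mul(Add(T, 213), Pow(Add(230, Mul(-1, -7)), -1)), Function('B')(1)) = Mul(Mul(Add(-75, 213), Pow(Add(230, Mul(-1, -7)), -1)), Rational(15, 4)) = Mul(Mul(138, Pow(Add(230, 7), -1)), Rational(15, 4)) = Mul(Mul(138, Pow(237, -1)), Rational(15, 4)) = Mul(Mul(138, Rational(1, 237)), Rational(15, 4)) = Mul(Rational(46, 79), Rational(15, 4)) = Rational(345, 158)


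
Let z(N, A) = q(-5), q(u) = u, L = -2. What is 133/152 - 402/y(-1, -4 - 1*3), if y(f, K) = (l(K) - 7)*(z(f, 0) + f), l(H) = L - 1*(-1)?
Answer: -15/2 ≈ -7.5000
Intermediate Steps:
l(H) = -1 (l(H) = -2 - 1*(-1) = -2 + 1 = -1)
z(N, A) = -5
y(f, K) = 40 - 8*f (y(f, K) = (-1 - 7)*(-5 + f) = -8*(-5 + f) = 40 - 8*f)
133/152 - 402/y(-1, -4 - 1*3) = 133/152 - 402/(40 - 8*(-1)) = 133*(1/152) - 402/(40 + 8) = 7/8 - 402/48 = 7/8 - 402*1/48 = 7/8 - 67/8 = -15/2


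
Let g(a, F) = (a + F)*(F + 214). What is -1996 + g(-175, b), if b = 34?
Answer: -36964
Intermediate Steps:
g(a, F) = (214 + F)*(F + a) (g(a, F) = (F + a)*(214 + F) = (214 + F)*(F + a))
-1996 + g(-175, b) = -1996 + (34² + 214*34 + 214*(-175) + 34*(-175)) = -1996 + (1156 + 7276 - 37450 - 5950) = -1996 - 34968 = -36964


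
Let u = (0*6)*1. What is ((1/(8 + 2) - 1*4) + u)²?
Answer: 1521/100 ≈ 15.210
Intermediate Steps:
u = 0 (u = 0*1 = 0)
((1/(8 + 2) - 1*4) + u)² = ((1/(8 + 2) - 1*4) + 0)² = ((1/10 - 4) + 0)² = ((⅒ - 4) + 0)² = (-39/10 + 0)² = (-39/10)² = 1521/100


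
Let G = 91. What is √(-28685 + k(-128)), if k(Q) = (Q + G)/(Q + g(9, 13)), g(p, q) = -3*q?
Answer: 3*I*√88887754/167 ≈ 169.37*I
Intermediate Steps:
k(Q) = (91 + Q)/(-39 + Q) (k(Q) = (Q + 91)/(Q - 3*13) = (91 + Q)/(Q - 39) = (91 + Q)/(-39 + Q))
√(-28685 + k(-128)) = √(-28685 + (91 - 128)/(-39 - 128)) = √(-28685 - 37/(-167)) = √(-28685 - 1/167*(-37)) = √(-28685 + 37/167) = √(-4790358/167) = 3*I*√88887754/167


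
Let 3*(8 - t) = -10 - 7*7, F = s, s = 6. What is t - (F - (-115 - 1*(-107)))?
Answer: 41/3 ≈ 13.667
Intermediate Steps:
F = 6
t = 83/3 (t = 8 - (-10 - 7*7)/3 = 8 - (-10 - 49)/3 = 8 - 1/3*(-59) = 8 + 59/3 = 83/3 ≈ 27.667)
t - (F - (-115 - 1*(-107))) = 83/3 - (6 - (-115 - 1*(-107))) = 83/3 - (6 - (-115 + 107)) = 83/3 - (6 - 1*(-8)) = 83/3 - (6 + 8) = 83/3 - 1*14 = 83/3 - 14 = 41/3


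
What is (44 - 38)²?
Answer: 36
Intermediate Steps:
(44 - 38)² = 6² = 36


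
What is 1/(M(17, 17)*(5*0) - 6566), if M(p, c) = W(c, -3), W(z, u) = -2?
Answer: -1/6566 ≈ -0.00015230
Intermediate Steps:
M(p, c) = -2
1/(M(17, 17)*(5*0) - 6566) = 1/(-10*0 - 6566) = 1/(-2*0 - 6566) = 1/(0 - 6566) = 1/(-6566) = -1/6566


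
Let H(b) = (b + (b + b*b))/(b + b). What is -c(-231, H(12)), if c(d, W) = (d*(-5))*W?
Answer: -8085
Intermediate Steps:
H(b) = (b**2 + 2*b)/(2*b) (H(b) = (b + (b + b**2))/((2*b)) = (b**2 + 2*b)*(1/(2*b)) = (b**2 + 2*b)/(2*b))
c(d, W) = -5*W*d (c(d, W) = (-5*d)*W = -5*W*d)
-c(-231, H(12)) = -(-5)*(1 + (1/2)*12)*(-231) = -(-5)*(1 + 6)*(-231) = -(-5)*7*(-231) = -1*8085 = -8085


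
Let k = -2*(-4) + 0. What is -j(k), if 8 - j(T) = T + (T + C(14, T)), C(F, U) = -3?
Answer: 5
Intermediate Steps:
k = 8 (k = 8 + 0 = 8)
j(T) = 11 - 2*T (j(T) = 8 - (T + (T - 3)) = 8 - (T + (-3 + T)) = 8 - (-3 + 2*T) = 8 + (3 - 2*T) = 11 - 2*T)
-j(k) = -(11 - 2*8) = -(11 - 16) = -1*(-5) = 5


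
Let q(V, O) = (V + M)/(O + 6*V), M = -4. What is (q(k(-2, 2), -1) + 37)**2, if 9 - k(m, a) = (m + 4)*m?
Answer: 8168164/5929 ≈ 1377.7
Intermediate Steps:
k(m, a) = 9 - m*(4 + m) (k(m, a) = 9 - (m + 4)*m = 9 - (4 + m)*m = 9 - m*(4 + m))
q(V, O) = (-4 + V)/(O + 6*V) (q(V, O) = (V - 4)/(O + 6*V) = (-4 + V)/(O + 6*V))
(q(k(-2, 2), -1) + 37)**2 = ((-4 + (9 - 1*(-2)**2 - 4*(-2)))/(-1 + 6*(9 - 1*(-2)**2 - 4*(-2))) + 37)**2 = ((-4 + (9 - 1*4 + 8))/(-1 + 6*(9 - 1*4 + 8)) + 37)**2 = ((-4 + (9 - 4 + 8))/(-1 + 6*(9 - 4 + 8)) + 37)**2 = ((-4 + 13)/(-1 + 6*13) + 37)**2 = (9/(-1 + 78) + 37)**2 = (9/77 + 37)**2 = (2858/77)**2 = 8168164/5929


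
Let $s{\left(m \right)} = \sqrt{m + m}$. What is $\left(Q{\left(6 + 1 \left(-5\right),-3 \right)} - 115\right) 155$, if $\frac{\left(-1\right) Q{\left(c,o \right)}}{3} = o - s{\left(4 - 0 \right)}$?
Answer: $-16430 + 930 \sqrt{2} \approx -15115.0$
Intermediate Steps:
$s{\left(m \right)} = \sqrt{2} \sqrt{m}$ ($s{\left(m \right)} = \sqrt{2 m} = \sqrt{2} \sqrt{m}$)
$Q{\left(c,o \right)} = - 3 o + 6 \sqrt{2}$ ($Q{\left(c,o \right)} = - 3 \left(o - \sqrt{2} \sqrt{4 - 0}\right) = - 3 \left(o - \sqrt{2} \sqrt{4 + 0}\right) = - 3 \left(o - \sqrt{2} \sqrt{4}\right) = - 3 \left(o - \sqrt{2} \cdot 2\right) = - 3 \left(o - 2 \sqrt{2}\right) = - 3 o + 6 \sqrt{2}$)
$\left(Q{\left(6 + 1 \left(-5\right),-3 \right)} - 115\right) 155 = \left(\left(\left(-3\right) \left(-3\right) + 6 \sqrt{2}\right) - 115\right) 155 = \left(\left(9 + 6 \sqrt{2}\right) - 115\right) 155 = \left(-106 + 6 \sqrt{2}\right) 155 = -16430 + 930 \sqrt{2}$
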